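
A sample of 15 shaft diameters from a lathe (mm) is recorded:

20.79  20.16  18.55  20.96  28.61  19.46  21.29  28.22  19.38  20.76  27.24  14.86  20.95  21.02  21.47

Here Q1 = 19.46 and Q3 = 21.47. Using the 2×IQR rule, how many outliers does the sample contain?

4

IQR = 2.01; fences at 19.46 − 4.02 = 15.44 and 21.47 + 4.02 = 25.49.
Outside the cutoffs: 14.86, 27.24, 28.22, 28.61.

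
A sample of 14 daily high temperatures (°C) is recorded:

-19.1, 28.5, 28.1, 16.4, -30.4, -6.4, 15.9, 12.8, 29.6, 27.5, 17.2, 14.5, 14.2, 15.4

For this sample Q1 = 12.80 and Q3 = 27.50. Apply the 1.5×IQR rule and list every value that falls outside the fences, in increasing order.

-30.4, -19.1

IQR = Q3 − Q1 = 27.50 − 12.80 = 14.70.
Lower fence = Q1 − 1.5·IQR = 12.80 − 22.05 = -9.25.
Upper fence = Q3 + 1.5·IQR = 27.50 + 22.05 = 49.55.
-30.4 < -9.25 → outlier.
-19.1 < -9.25 → outlier.
All remaining values lie within [-9.25, 49.55].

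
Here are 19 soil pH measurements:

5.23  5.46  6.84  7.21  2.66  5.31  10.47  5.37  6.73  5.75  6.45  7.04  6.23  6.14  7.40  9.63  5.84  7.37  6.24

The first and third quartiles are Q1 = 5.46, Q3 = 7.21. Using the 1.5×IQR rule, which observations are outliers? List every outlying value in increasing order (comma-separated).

IQR = Q3 − Q1 = 7.21 − 5.46 = 1.75.
Lower fence = Q1 − 1.5·IQR = 5.46 − 2.625 = 2.835.
Upper fence = Q3 + 1.5·IQR = 7.21 + 2.625 = 9.835.
2.66 < 2.835 → outlier.
10.47 > 9.835 → outlier.
All remaining values lie within [2.835, 9.835].

2.66, 10.47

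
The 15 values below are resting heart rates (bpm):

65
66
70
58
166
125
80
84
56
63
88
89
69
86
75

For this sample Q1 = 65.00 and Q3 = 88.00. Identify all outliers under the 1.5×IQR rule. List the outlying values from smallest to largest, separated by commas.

IQR = Q3 − Q1 = 88.00 − 65.00 = 23.00.
Lower fence = Q1 − 1.5·IQR = 65.00 − 34.50 = 30.50.
Upper fence = Q3 + 1.5·IQR = 88.00 + 34.50 = 122.50.
125 > 122.50 → outlier.
166 > 122.50 → outlier.
All remaining values lie within [30.50, 122.50].

125, 166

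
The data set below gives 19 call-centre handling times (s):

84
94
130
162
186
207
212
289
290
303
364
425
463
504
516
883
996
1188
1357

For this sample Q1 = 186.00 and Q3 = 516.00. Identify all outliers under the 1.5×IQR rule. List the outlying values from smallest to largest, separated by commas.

1188, 1357

IQR = Q3 − Q1 = 516.00 − 186.00 = 330.00.
Lower fence = Q1 − 1.5·IQR = 186.00 − 495.00 = -309.00.
Upper fence = Q3 + 1.5·IQR = 516.00 + 495.00 = 1011.00.
1188 > 1011.00 → outlier.
1357 > 1011.00 → outlier.
All remaining values lie within [-309.00, 1011.00].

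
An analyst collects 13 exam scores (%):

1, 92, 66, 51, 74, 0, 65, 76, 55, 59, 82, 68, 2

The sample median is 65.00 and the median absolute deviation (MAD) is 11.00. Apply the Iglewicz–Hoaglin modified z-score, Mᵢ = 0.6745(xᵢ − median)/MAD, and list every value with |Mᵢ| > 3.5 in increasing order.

|Mᵢ| > 3.5 ⇔ |xᵢ − 65.00| > 3.5·11.00/0.6745 = 57.08.
So outliers lie outside [7.92, 122.08].
0: M = -3.99 → outlier.
1: M = -3.92 → outlier.
2: M = -3.86 → outlier.

0, 1, 2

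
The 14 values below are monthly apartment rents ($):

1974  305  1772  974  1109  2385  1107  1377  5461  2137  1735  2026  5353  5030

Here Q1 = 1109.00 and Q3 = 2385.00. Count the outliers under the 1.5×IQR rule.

3

IQR = 1276.00; fences at 1109.00 − 1914.00 = -805.00 and 2385.00 + 1914.00 = 4299.00.
Outside the cutoffs: 5030, 5353, 5461.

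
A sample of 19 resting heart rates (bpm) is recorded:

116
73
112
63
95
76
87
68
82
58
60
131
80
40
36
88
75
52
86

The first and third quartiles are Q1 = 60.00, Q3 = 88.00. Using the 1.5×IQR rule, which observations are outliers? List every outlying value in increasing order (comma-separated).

IQR = Q3 − Q1 = 88.00 − 60.00 = 28.00.
Lower fence = Q1 − 1.5·IQR = 60.00 − 42.00 = 18.00.
Upper fence = Q3 + 1.5·IQR = 88.00 + 42.00 = 130.00.
131 > 130.00 → outlier.
All remaining values lie within [18.00, 130.00].

131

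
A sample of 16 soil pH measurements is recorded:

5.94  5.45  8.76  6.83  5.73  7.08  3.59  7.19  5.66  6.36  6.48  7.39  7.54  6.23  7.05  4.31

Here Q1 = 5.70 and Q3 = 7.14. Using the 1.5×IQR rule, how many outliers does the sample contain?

IQR = 1.44; fences at 5.70 − 2.16 = 3.54 and 7.14 + 2.16 = 9.30.
Every value lies within the cutoffs.

0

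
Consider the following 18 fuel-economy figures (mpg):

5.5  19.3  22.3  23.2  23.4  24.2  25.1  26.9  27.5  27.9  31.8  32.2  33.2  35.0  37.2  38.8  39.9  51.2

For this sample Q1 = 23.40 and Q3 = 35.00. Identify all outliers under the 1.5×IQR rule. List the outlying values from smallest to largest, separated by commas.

IQR = Q3 − Q1 = 35.00 − 23.40 = 11.60.
Lower fence = Q1 − 1.5·IQR = 23.40 − 17.40 = 6.00.
Upper fence = Q3 + 1.5·IQR = 35.00 + 17.40 = 52.40.
5.5 < 6.00 → outlier.
All remaining values lie within [6.00, 52.40].

5.5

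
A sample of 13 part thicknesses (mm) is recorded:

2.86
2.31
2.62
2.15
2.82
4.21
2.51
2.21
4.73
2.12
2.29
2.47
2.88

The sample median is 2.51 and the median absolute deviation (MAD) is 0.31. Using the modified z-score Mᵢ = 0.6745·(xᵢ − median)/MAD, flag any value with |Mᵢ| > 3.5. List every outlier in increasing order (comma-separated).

4.21, 4.73

|Mᵢ| > 3.5 ⇔ |xᵢ − 2.51| > 3.5·0.31/0.6745 = 1.61.
So outliers lie outside [0.90, 4.12].
4.21: M = 3.70 → outlier.
4.73: M = 4.83 → outlier.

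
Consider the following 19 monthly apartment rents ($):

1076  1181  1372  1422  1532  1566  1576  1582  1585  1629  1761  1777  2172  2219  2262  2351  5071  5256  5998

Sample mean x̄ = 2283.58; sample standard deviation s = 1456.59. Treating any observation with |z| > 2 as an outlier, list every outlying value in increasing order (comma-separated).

Cutoffs at x̄ ± 2s: 2283.58 ± 2·1456.59 = [-629.60, 5196.76].
5256: z = 2.04, |z| > 2 → outlier.
5998: z = 2.55, |z| > 2 → outlier.
Every other value lies within [-629.60, 5196.76].

5256, 5998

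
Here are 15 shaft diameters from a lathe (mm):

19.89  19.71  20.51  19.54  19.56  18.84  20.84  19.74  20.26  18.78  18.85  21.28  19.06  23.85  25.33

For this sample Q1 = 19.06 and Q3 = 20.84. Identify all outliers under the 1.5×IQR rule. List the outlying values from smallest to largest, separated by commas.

23.85, 25.33

IQR = Q3 − Q1 = 20.84 − 19.06 = 1.78.
Lower fence = Q1 − 1.5·IQR = 19.06 − 2.67 = 16.39.
Upper fence = Q3 + 1.5·IQR = 20.84 + 2.67 = 23.51.
23.85 > 23.51 → outlier.
25.33 > 23.51 → outlier.
All remaining values lie within [16.39, 23.51].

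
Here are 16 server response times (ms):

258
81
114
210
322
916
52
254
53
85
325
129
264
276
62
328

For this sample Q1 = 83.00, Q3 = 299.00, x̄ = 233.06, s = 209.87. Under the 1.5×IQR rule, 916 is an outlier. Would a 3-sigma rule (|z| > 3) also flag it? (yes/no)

yes

z = (916 − 233.06) / 209.87 = 3.25.
|z| = 3.25 > 3.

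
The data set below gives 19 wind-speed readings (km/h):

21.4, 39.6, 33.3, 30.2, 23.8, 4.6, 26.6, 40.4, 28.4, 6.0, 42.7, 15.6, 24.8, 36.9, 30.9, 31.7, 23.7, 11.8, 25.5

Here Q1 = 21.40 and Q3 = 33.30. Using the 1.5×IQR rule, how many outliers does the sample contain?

IQR = 11.90; fences at 21.40 − 17.85 = 3.55 and 33.30 + 17.85 = 51.15.
Every value lies within the cutoffs.

0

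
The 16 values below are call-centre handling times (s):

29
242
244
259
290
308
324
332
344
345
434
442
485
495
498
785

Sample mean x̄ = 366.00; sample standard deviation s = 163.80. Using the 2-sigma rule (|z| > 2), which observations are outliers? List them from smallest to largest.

Cutoffs at x̄ ± 2s: 366.00 ± 2·163.80 = [38.40, 693.60].
29: z = -2.06, |z| > 2 → outlier.
785: z = 2.56, |z| > 2 → outlier.
Every other value lies within [38.40, 693.60].

29, 785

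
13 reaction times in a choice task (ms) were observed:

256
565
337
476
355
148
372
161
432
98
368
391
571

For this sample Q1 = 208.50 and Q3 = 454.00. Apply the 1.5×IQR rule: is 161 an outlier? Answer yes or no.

no

IQR = Q3 − Q1 = 454.00 − 208.50 = 245.50.
Lower fence = Q1 − 1.5·IQR = 208.50 − 368.25 = -159.75.
Upper fence = Q3 + 1.5·IQR = 454.00 + 368.25 = 822.25.
161 lies within [-159.75, 822.25].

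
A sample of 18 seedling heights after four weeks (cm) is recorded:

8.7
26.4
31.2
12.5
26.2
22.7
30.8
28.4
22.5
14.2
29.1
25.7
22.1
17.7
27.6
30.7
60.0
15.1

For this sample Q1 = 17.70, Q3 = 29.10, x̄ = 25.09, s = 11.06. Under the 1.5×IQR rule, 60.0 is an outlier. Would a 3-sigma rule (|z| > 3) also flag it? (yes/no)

z = (60.0 − 25.09) / 11.06 = 3.16.
|z| = 3.16 > 3.

yes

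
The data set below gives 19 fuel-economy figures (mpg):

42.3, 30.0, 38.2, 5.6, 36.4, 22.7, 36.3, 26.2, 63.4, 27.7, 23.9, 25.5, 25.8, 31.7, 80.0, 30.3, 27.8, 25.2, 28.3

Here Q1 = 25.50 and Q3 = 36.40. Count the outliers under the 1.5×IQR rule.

IQR = 10.90; fences at 25.50 − 16.35 = 9.15 and 36.40 + 16.35 = 52.75.
Outside the cutoffs: 5.6, 63.4, 80.0.

3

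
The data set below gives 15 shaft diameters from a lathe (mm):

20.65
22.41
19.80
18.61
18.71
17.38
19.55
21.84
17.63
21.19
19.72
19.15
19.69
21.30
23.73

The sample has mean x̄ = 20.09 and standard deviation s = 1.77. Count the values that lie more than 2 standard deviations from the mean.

Cutoffs: x̄ ± 2s = [16.55, 23.63].
Outside the cutoffs: 23.73.

1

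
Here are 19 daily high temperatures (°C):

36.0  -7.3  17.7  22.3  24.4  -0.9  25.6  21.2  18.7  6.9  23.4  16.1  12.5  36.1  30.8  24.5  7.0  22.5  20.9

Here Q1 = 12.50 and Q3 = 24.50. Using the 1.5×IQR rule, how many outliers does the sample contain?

1

IQR = 12.00; fences at 12.50 − 18.00 = -5.50 and 24.50 + 18.00 = 42.50.
Outside the cutoffs: -7.3.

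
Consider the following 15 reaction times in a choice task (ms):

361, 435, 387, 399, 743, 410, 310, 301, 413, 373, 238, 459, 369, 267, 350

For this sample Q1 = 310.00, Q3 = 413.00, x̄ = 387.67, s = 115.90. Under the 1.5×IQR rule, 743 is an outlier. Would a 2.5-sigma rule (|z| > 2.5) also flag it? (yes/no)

yes

z = (743 − 387.67) / 115.90 = 3.07.
|z| = 3.07 > 2.5.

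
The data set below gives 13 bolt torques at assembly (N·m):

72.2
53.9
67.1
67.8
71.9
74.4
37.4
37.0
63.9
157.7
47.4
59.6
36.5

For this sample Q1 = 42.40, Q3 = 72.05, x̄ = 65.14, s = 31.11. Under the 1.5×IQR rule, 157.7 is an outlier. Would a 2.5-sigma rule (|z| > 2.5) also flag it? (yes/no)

z = (157.7 − 65.14) / 31.11 = 2.98.
|z| = 2.98 > 2.5.

yes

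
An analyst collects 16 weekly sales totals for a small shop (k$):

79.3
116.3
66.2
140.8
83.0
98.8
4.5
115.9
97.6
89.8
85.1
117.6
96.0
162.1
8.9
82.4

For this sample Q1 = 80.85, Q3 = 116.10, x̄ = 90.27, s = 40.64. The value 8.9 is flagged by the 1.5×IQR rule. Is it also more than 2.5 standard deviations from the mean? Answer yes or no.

no

z = (8.9 − 90.27) / 40.64 = -2.00.
|z| = 2.00 ≤ 2.5.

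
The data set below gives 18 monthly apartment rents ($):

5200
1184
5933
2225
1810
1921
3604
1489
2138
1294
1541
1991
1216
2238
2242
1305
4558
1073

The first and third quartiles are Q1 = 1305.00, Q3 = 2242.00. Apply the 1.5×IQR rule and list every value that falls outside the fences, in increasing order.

IQR = Q3 − Q1 = 2242.00 − 1305.00 = 937.00.
Lower fence = Q1 − 1.5·IQR = 1305.00 − 1405.50 = -100.50.
Upper fence = Q3 + 1.5·IQR = 2242.00 + 1405.50 = 3647.50.
4558 > 3647.50 → outlier.
5200 > 3647.50 → outlier.
5933 > 3647.50 → outlier.
All remaining values lie within [-100.50, 3647.50].

4558, 5200, 5933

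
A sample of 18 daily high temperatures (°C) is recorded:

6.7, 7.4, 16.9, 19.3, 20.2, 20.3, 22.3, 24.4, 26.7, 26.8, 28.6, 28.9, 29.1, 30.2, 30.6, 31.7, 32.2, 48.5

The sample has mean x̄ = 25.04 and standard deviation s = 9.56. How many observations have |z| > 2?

1

Cutoffs: x̄ ± 2s = [5.92, 44.16].
Outside the cutoffs: 48.5.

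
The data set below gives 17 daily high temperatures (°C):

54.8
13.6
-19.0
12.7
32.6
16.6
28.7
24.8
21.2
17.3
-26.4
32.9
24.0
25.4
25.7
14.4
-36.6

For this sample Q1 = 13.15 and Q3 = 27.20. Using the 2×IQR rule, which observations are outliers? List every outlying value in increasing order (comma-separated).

IQR = Q3 − Q1 = 27.20 − 13.15 = 14.05.
Lower fence = Q1 − 2·IQR = 13.15 − 28.10 = -14.95.
Upper fence = Q3 + 2·IQR = 27.20 + 28.10 = 55.30.
-36.6 < -14.95 → outlier.
-26.4 < -14.95 → outlier.
-19.0 < -14.95 → outlier.
All remaining values lie within [-14.95, 55.30].

-36.6, -26.4, -19.0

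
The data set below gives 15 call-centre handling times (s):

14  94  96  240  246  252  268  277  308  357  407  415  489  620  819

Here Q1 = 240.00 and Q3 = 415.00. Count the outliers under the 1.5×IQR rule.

IQR = 175.00; fences at 240.00 − 262.50 = -22.50 and 415.00 + 262.50 = 677.50.
Outside the cutoffs: 819.

1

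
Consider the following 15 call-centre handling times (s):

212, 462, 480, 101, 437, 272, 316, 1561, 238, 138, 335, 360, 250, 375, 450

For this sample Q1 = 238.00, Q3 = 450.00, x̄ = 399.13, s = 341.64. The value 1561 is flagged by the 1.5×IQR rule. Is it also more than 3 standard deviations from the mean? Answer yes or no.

yes

z = (1561 − 399.13) / 341.64 = 3.40.
|z| = 3.40 > 3.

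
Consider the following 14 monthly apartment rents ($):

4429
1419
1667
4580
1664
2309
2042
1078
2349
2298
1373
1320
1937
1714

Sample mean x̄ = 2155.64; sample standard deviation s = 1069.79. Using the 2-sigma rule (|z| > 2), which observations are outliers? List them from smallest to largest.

4429, 4580

Cutoffs at x̄ ± 2s: 2155.64 ± 2·1069.79 = [16.06, 4295.22].
4429: z = 2.13, |z| > 2 → outlier.
4580: z = 2.27, |z| > 2 → outlier.
Every other value lies within [16.06, 4295.22].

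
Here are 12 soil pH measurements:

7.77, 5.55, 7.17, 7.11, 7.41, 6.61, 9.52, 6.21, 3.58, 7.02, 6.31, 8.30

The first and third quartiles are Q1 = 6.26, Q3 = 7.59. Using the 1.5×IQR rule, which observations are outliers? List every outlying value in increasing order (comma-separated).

IQR = Q3 − Q1 = 7.59 − 6.26 = 1.33.
Lower fence = Q1 − 1.5·IQR = 6.26 − 1.995 = 4.265.
Upper fence = Q3 + 1.5·IQR = 7.59 + 1.995 = 9.585.
3.58 < 4.265 → outlier.
All remaining values lie within [4.265, 9.585].

3.58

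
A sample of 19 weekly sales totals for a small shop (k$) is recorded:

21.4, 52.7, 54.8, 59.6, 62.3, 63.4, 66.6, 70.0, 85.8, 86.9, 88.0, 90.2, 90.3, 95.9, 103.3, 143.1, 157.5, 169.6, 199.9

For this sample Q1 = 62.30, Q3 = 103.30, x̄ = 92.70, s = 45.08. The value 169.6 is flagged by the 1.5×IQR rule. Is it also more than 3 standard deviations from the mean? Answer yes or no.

z = (169.6 − 92.70) / 45.08 = 1.71.
|z| = 1.71 ≤ 3.

no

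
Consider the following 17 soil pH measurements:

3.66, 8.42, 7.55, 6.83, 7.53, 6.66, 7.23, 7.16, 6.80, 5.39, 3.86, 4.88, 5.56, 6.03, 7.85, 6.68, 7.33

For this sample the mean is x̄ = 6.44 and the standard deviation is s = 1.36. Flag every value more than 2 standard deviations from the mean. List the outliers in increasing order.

Cutoffs at x̄ ± 2s: 6.44 ± 2·1.36 = [3.72, 9.16].
3.66: z = -2.04, |z| > 2 → outlier.
Every other value lies within [3.72, 9.16].

3.66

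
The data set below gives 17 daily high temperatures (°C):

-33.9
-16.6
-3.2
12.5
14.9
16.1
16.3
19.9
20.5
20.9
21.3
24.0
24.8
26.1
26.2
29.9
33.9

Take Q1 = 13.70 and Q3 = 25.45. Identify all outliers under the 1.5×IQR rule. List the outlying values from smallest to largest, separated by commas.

-33.9, -16.6

IQR = Q3 − Q1 = 25.45 − 13.70 = 11.75.
Lower fence = Q1 − 1.5·IQR = 13.70 − 17.625 = -3.925.
Upper fence = Q3 + 1.5·IQR = 25.45 + 17.625 = 43.075.
-33.9 < -3.925 → outlier.
-16.6 < -3.925 → outlier.
All remaining values lie within [-3.925, 43.075].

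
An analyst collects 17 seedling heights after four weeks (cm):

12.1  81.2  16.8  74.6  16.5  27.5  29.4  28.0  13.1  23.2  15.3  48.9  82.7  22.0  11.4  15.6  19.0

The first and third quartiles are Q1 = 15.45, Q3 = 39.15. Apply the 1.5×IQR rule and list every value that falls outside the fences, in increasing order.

81.2, 82.7

IQR = Q3 − Q1 = 39.15 − 15.45 = 23.70.
Lower fence = Q1 − 1.5·IQR = 15.45 − 35.55 = -20.10.
Upper fence = Q3 + 1.5·IQR = 39.15 + 35.55 = 74.70.
81.2 > 74.70 → outlier.
82.7 > 74.70 → outlier.
All remaining values lie within [-20.10, 74.70].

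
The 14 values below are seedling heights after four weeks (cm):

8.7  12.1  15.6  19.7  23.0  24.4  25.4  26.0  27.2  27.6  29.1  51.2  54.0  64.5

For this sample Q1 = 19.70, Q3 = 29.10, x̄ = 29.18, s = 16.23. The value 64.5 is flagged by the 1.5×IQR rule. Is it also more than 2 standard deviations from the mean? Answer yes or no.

yes

z = (64.5 − 29.18) / 16.23 = 2.18.
|z| = 2.18 > 2.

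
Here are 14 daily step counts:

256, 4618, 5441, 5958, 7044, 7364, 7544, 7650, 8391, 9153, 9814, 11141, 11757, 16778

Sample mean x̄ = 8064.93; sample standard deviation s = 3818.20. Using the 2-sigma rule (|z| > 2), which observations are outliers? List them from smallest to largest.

256, 16778

Cutoffs at x̄ ± 2s: 8064.93 ± 2·3818.20 = [428.53, 15701.33].
256: z = -2.05, |z| > 2 → outlier.
16778: z = 2.28, |z| > 2 → outlier.
Every other value lies within [428.53, 15701.33].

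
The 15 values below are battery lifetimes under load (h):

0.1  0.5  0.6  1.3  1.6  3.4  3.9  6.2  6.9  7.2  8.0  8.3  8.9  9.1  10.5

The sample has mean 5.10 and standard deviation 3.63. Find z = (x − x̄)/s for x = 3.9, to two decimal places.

z = (3.9 − 5.10) / 3.63 = -0.33.

-0.33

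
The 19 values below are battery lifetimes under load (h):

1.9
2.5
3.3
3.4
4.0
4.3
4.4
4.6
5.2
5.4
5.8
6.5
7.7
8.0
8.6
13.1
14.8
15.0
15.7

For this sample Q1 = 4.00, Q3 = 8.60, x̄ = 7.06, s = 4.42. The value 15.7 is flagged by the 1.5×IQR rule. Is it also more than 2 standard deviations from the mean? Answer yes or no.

z = (15.7 − 7.06) / 4.42 = 1.95.
|z| = 1.95 ≤ 2.

no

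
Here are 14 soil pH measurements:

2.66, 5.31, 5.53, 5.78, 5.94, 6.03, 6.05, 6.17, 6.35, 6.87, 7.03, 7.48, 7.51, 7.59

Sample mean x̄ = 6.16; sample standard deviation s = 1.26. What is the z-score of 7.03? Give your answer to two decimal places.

0.69

z = (7.03 − 6.16) / 1.26 = 0.69.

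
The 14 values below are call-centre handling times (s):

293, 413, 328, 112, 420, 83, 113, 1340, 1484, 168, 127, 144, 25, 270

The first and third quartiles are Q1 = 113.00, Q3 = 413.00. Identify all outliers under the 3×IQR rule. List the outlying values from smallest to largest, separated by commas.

IQR = Q3 − Q1 = 413.00 − 113.00 = 300.00.
Lower fence = Q1 − 3·IQR = 113.00 − 900.00 = -787.00.
Upper fence = Q3 + 3·IQR = 413.00 + 900.00 = 1313.00.
1340 > 1313.00 → outlier.
1484 > 1313.00 → outlier.
All remaining values lie within [-787.00, 1313.00].

1340, 1484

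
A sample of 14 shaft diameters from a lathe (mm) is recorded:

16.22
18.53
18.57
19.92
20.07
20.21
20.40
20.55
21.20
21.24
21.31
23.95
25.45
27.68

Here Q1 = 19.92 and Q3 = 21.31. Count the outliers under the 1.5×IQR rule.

IQR = 1.39; fences at 19.92 − 2.085 = 17.835 and 21.31 + 2.085 = 23.395.
Outside the cutoffs: 16.22, 23.95, 25.45, 27.68.

4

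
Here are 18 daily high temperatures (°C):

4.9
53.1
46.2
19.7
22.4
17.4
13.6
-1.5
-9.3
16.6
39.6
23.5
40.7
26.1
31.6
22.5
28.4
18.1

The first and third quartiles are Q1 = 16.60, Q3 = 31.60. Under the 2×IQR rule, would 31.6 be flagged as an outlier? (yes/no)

IQR = Q3 − Q1 = 31.60 − 16.60 = 15.00.
Lower fence = Q1 − 2·IQR = 16.60 − 30.00 = -13.40.
Upper fence = Q3 + 2·IQR = 31.60 + 30.00 = 61.60.
31.6 lies within [-13.40, 61.60].

no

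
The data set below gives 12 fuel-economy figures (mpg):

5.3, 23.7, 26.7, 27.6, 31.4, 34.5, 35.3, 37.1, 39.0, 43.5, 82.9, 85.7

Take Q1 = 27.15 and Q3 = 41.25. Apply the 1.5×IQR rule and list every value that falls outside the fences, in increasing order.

5.3, 82.9, 85.7

IQR = Q3 − Q1 = 41.25 − 27.15 = 14.10.
Lower fence = Q1 − 1.5·IQR = 27.15 − 21.15 = 6.00.
Upper fence = Q3 + 1.5·IQR = 41.25 + 21.15 = 62.40.
5.3 < 6.00 → outlier.
82.9 > 62.40 → outlier.
85.7 > 62.40 → outlier.
All remaining values lie within [6.00, 62.40].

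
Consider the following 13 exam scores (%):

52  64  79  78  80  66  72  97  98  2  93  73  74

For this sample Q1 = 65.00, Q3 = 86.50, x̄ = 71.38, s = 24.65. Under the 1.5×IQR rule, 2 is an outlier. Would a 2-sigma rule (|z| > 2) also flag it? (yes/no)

z = (2 − 71.38) / 24.65 = -2.81.
|z| = 2.81 > 2.

yes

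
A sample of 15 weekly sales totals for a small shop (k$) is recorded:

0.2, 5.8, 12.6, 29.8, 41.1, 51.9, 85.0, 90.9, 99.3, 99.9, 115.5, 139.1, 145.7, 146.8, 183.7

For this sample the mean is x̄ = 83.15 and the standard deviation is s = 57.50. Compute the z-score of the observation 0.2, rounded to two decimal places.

-1.44

z = (0.2 − 83.15) / 57.50 = -1.44.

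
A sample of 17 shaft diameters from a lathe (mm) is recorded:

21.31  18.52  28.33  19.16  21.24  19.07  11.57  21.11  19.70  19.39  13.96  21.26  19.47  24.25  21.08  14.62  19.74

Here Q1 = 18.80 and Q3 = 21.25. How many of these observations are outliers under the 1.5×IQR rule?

4

IQR = 2.45; fences at 18.80 − 3.675 = 15.125 and 21.25 + 3.675 = 24.925.
Outside the cutoffs: 11.57, 13.96, 14.62, 28.33.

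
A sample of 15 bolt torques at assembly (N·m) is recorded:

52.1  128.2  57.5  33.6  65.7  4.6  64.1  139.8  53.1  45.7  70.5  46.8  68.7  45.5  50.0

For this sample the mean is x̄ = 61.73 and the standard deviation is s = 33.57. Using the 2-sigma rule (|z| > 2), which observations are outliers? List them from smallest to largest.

139.8

Cutoffs at x̄ ± 2s: 61.73 ± 2·33.57 = [-5.41, 128.87].
139.8: z = 2.33, |z| > 2 → outlier.
Every other value lies within [-5.41, 128.87].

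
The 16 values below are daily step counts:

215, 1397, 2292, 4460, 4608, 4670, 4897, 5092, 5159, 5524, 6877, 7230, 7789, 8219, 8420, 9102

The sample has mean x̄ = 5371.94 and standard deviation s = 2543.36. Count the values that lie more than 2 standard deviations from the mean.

1

Cutoffs: x̄ ± 2s = [285.22, 10458.66].
Outside the cutoffs: 215.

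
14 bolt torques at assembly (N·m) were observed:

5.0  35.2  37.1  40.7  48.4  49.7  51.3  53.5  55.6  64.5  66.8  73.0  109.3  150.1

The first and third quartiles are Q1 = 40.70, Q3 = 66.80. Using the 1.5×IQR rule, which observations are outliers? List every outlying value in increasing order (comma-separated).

IQR = Q3 − Q1 = 66.80 − 40.70 = 26.10.
Lower fence = Q1 − 1.5·IQR = 40.70 − 39.15 = 1.55.
Upper fence = Q3 + 1.5·IQR = 66.80 + 39.15 = 105.95.
109.3 > 105.95 → outlier.
150.1 > 105.95 → outlier.
All remaining values lie within [1.55, 105.95].

109.3, 150.1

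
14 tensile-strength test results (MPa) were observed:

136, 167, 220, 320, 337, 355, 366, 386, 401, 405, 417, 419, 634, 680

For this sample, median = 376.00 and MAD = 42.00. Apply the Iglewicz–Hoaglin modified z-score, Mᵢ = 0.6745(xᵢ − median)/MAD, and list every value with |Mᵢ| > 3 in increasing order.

136, 167, 634, 680

|Mᵢ| > 3 ⇔ |xᵢ − 376.00| > 3·42.00/0.6745 = 186.81.
So outliers lie outside [189.19, 562.81].
136: M = -3.85 → outlier.
167: M = -3.36 → outlier.
634: M = 4.14 → outlier.
680: M = 4.88 → outlier.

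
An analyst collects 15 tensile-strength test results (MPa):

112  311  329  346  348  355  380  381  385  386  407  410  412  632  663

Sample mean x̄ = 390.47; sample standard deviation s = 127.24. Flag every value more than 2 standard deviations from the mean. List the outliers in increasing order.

Cutoffs at x̄ ± 2s: 390.47 ± 2·127.24 = [135.99, 644.95].
112: z = -2.19, |z| > 2 → outlier.
663: z = 2.14, |z| > 2 → outlier.
Every other value lies within [135.99, 644.95].

112, 663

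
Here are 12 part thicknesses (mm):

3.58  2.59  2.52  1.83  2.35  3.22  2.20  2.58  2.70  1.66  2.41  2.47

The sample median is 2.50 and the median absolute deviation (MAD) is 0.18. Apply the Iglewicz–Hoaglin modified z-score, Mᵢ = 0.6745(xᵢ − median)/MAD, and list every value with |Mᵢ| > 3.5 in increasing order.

3.58

|Mᵢ| > 3.5 ⇔ |xᵢ − 2.50| > 3.5·0.18/0.6745 = 0.93.
So outliers lie outside [1.57, 3.43].
3.58: M = 4.05 → outlier.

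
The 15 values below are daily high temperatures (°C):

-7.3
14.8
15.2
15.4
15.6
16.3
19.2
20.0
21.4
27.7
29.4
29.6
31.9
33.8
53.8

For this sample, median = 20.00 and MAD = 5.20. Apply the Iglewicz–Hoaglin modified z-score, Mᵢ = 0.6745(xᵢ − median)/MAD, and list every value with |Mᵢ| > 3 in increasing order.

-7.3, 53.8

|Mᵢ| > 3 ⇔ |xᵢ − 20.00| > 3·5.20/0.6745 = 23.13.
So outliers lie outside [-3.13, 43.13].
-7.3: M = -3.54 → outlier.
53.8: M = 4.38 → outlier.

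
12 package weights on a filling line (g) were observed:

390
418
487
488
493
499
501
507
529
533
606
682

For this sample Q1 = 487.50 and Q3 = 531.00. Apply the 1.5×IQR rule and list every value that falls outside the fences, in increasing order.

390, 418, 606, 682

IQR = Q3 − Q1 = 531.00 − 487.50 = 43.50.
Lower fence = Q1 − 1.5·IQR = 487.50 − 65.25 = 422.25.
Upper fence = Q3 + 1.5·IQR = 531.00 + 65.25 = 596.25.
390 < 422.25 → outlier.
418 < 422.25 → outlier.
606 > 596.25 → outlier.
682 > 596.25 → outlier.
All remaining values lie within [422.25, 596.25].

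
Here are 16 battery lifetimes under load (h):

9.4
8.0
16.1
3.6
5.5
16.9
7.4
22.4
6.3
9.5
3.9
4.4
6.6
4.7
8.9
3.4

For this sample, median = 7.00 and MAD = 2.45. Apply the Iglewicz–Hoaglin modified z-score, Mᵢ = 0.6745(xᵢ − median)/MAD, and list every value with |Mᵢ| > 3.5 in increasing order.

|Mᵢ| > 3.5 ⇔ |xᵢ − 7.00| > 3.5·2.45/0.6745 = 12.71.
So outliers lie outside [-5.71, 19.71].
22.4: M = 4.24 → outlier.

22.4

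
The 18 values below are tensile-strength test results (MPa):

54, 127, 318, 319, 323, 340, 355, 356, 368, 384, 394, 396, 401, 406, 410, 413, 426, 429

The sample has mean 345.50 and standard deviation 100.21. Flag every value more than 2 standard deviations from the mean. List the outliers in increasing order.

54, 127

Cutoffs at x̄ ± 2s: 345.50 ± 2·100.21 = [145.08, 545.92].
54: z = -2.91, |z| > 2 → outlier.
127: z = -2.18, |z| > 2 → outlier.
Every other value lies within [145.08, 545.92].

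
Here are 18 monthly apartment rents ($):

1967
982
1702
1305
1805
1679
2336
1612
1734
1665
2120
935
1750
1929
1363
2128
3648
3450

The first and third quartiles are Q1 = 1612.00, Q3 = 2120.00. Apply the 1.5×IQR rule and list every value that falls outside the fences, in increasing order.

3450, 3648

IQR = Q3 − Q1 = 2120.00 − 1612.00 = 508.00.
Lower fence = Q1 − 1.5·IQR = 1612.00 − 762.00 = 850.00.
Upper fence = Q3 + 1.5·IQR = 2120.00 + 762.00 = 2882.00.
3450 > 2882.00 → outlier.
3648 > 2882.00 → outlier.
All remaining values lie within [850.00, 2882.00].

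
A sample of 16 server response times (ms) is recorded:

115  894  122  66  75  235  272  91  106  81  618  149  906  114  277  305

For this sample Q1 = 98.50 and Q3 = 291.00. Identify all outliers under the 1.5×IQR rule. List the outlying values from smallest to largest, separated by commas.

IQR = Q3 − Q1 = 291.00 − 98.50 = 192.50.
Lower fence = Q1 − 1.5·IQR = 98.50 − 288.75 = -190.25.
Upper fence = Q3 + 1.5·IQR = 291.00 + 288.75 = 579.75.
618 > 579.75 → outlier.
894 > 579.75 → outlier.
906 > 579.75 → outlier.
All remaining values lie within [-190.25, 579.75].

618, 894, 906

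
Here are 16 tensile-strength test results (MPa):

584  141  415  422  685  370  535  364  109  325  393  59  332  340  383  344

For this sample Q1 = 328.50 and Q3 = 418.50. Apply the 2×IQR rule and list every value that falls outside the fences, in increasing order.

59, 109, 141, 685

IQR = Q3 − Q1 = 418.50 − 328.50 = 90.00.
Lower fence = Q1 − 2·IQR = 328.50 − 180.00 = 148.50.
Upper fence = Q3 + 2·IQR = 418.50 + 180.00 = 598.50.
59 < 148.50 → outlier.
109 < 148.50 → outlier.
141 < 148.50 → outlier.
685 > 598.50 → outlier.
All remaining values lie within [148.50, 598.50].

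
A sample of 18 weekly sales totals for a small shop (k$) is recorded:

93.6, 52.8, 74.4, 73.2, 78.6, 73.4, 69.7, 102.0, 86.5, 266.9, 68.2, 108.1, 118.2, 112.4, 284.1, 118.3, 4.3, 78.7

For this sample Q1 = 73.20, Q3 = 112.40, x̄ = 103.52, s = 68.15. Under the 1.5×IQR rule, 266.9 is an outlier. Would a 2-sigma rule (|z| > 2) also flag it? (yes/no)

z = (266.9 − 103.52) / 68.15 = 2.40.
|z| = 2.40 > 2.

yes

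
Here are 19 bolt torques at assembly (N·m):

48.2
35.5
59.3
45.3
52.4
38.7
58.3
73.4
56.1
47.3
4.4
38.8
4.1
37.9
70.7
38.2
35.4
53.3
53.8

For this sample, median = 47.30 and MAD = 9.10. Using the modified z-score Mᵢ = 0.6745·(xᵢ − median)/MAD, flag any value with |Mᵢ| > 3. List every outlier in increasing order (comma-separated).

|Mᵢ| > 3 ⇔ |xᵢ − 47.30| > 3·9.10/0.6745 = 40.47.
So outliers lie outside [6.83, 87.77].
4.1: M = -3.20 → outlier.
4.4: M = -3.18 → outlier.

4.1, 4.4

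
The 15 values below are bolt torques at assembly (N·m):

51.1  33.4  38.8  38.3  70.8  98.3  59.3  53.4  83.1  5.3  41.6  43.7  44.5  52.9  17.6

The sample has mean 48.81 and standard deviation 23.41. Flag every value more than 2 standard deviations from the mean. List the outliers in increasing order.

98.3

Cutoffs at x̄ ± 2s: 48.81 ± 2·23.41 = [1.99, 95.63].
98.3: z = 2.11, |z| > 2 → outlier.
Every other value lies within [1.99, 95.63].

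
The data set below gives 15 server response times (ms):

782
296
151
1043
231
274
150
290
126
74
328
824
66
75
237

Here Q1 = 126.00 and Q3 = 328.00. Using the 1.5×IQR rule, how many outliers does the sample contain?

IQR = 202.00; fences at 126.00 − 303.00 = -177.00 and 328.00 + 303.00 = 631.00.
Outside the cutoffs: 782, 824, 1043.

3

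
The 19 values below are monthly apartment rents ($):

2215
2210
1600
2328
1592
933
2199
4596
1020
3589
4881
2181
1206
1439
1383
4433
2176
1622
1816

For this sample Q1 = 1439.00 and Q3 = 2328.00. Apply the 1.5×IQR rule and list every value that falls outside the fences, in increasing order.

IQR = Q3 − Q1 = 2328.00 − 1439.00 = 889.00.
Lower fence = Q1 − 1.5·IQR = 1439.00 − 1333.50 = 105.50.
Upper fence = Q3 + 1.5·IQR = 2328.00 + 1333.50 = 3661.50.
4433 > 3661.50 → outlier.
4596 > 3661.50 → outlier.
4881 > 3661.50 → outlier.
All remaining values lie within [105.50, 3661.50].

4433, 4596, 4881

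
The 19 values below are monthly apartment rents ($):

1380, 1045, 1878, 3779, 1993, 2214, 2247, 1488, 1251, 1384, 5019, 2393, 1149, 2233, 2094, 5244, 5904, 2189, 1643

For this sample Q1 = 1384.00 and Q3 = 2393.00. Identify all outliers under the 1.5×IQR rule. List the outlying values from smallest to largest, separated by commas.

5019, 5244, 5904

IQR = Q3 − Q1 = 2393.00 − 1384.00 = 1009.00.
Lower fence = Q1 − 1.5·IQR = 1384.00 − 1513.50 = -129.50.
Upper fence = Q3 + 1.5·IQR = 2393.00 + 1513.50 = 3906.50.
5019 > 3906.50 → outlier.
5244 > 3906.50 → outlier.
5904 > 3906.50 → outlier.
All remaining values lie within [-129.50, 3906.50].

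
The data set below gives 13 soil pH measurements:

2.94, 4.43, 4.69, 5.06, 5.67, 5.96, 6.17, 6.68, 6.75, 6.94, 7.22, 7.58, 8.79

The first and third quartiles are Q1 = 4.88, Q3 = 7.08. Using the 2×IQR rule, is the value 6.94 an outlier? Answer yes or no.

IQR = Q3 − Q1 = 7.08 − 4.88 = 2.20.
Lower fence = Q1 − 2·IQR = 4.88 − 4.40 = 0.48.
Upper fence = Q3 + 2·IQR = 7.08 + 4.40 = 11.48.
6.94 lies within [0.48, 11.48].

no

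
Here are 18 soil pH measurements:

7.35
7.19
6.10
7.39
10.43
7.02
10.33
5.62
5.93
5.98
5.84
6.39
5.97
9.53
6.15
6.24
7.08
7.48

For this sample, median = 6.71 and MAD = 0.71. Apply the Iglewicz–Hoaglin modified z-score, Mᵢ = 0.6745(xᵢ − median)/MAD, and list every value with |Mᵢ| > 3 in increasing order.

|Mᵢ| > 3 ⇔ |xᵢ − 6.71| > 3·0.71/0.6745 = 3.16.
So outliers lie outside [3.55, 9.87].
10.33: M = 3.44 → outlier.
10.43: M = 3.53 → outlier.

10.33, 10.43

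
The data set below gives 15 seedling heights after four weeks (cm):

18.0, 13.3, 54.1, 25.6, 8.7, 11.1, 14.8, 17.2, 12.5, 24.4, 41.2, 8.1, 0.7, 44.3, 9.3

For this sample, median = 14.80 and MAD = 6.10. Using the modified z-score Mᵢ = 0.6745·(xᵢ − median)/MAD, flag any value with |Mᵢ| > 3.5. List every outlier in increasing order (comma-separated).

|Mᵢ| > 3.5 ⇔ |xᵢ − 14.80| > 3.5·6.10/0.6745 = 31.65.
So outliers lie outside [-16.85, 46.45].
54.1: M = 4.35 → outlier.

54.1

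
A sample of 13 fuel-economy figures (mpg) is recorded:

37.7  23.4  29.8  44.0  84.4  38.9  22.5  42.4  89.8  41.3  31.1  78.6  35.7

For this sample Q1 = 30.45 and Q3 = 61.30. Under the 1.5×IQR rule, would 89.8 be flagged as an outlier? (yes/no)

IQR = Q3 − Q1 = 61.30 − 30.45 = 30.85.
Lower fence = Q1 − 1.5·IQR = 30.45 − 46.275 = -15.825.
Upper fence = Q3 + 1.5·IQR = 61.30 + 46.275 = 107.575.
89.8 lies within [-15.825, 107.575].

no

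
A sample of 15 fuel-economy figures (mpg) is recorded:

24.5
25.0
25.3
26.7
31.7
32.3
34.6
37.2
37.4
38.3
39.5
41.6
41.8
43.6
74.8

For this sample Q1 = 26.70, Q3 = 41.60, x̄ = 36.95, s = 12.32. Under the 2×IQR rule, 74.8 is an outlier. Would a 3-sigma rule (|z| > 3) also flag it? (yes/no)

z = (74.8 − 36.95) / 12.32 = 3.07.
|z| = 3.07 > 3.

yes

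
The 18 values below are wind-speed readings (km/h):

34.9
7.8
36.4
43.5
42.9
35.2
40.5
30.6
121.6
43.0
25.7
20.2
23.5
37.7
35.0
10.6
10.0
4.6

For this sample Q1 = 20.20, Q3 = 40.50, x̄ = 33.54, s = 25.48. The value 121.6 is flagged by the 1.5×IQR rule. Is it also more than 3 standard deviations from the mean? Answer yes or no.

z = (121.6 − 33.54) / 25.48 = 3.46.
|z| = 3.46 > 3.

yes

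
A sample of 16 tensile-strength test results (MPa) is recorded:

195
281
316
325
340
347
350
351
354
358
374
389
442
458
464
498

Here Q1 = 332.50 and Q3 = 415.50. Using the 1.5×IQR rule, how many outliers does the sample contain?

IQR = 83.00; fences at 332.50 − 124.50 = 208.00 and 415.50 + 124.50 = 540.00.
Outside the cutoffs: 195.

1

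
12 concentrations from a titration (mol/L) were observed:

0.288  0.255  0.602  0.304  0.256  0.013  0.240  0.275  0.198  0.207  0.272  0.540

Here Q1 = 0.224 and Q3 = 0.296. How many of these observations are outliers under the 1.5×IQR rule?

3

IQR = 0.072; fences at 0.224 − 0.108 = 0.116 and 0.296 + 0.108 = 0.404.
Outside the cutoffs: 0.013, 0.540, 0.602.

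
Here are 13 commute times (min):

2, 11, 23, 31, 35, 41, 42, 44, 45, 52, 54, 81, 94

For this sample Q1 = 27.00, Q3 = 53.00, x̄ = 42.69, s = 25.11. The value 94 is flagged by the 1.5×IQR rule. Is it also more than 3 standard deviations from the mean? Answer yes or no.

no

z = (94 − 42.69) / 25.11 = 2.04.
|z| = 2.04 ≤ 3.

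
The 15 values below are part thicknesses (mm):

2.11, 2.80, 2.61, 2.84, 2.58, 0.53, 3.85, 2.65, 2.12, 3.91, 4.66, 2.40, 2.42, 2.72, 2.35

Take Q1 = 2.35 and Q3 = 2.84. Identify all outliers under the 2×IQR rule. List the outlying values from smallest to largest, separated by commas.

IQR = Q3 − Q1 = 2.84 − 2.35 = 0.49.
Lower fence = Q1 − 2·IQR = 2.35 − 0.98 = 1.37.
Upper fence = Q3 + 2·IQR = 2.84 + 0.98 = 3.82.
0.53 < 1.37 → outlier.
3.85 > 3.82 → outlier.
3.91 > 3.82 → outlier.
4.66 > 3.82 → outlier.
All remaining values lie within [1.37, 3.82].

0.53, 3.85, 3.91, 4.66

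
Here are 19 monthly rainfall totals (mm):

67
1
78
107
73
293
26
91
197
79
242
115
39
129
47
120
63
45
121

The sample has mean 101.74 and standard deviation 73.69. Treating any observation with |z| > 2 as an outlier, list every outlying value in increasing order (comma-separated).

293

Cutoffs at x̄ ± 2s: 101.74 ± 2·73.69 = [-45.64, 249.12].
293: z = 2.60, |z| > 2 → outlier.
Every other value lies within [-45.64, 249.12].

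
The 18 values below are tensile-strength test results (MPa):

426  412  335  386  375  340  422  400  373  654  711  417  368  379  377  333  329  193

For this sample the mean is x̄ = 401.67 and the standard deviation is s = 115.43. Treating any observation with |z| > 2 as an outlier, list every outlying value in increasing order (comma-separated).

Cutoffs at x̄ ± 2s: 401.67 ± 2·115.43 = [170.81, 632.53].
654: z = 2.19, |z| > 2 → outlier.
711: z = 2.68, |z| > 2 → outlier.
Every other value lies within [170.81, 632.53].

654, 711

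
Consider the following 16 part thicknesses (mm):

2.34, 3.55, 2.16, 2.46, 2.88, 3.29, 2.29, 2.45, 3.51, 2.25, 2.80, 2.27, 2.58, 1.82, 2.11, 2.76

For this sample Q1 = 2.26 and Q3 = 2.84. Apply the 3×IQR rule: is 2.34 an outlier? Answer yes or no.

no

IQR = Q3 − Q1 = 2.84 − 2.26 = 0.58.
Lower fence = Q1 − 3·IQR = 2.26 − 1.74 = 0.52.
Upper fence = Q3 + 3·IQR = 2.84 + 1.74 = 4.58.
2.34 lies within [0.52, 4.58].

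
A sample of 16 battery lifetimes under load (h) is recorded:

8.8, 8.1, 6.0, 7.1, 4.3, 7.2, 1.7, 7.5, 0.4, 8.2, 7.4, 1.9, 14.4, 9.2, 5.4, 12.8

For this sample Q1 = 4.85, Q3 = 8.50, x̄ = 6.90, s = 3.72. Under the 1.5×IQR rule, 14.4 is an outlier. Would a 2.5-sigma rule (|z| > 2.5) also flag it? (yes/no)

no

z = (14.4 − 6.90) / 3.72 = 2.02.
|z| = 2.02 ≤ 2.5.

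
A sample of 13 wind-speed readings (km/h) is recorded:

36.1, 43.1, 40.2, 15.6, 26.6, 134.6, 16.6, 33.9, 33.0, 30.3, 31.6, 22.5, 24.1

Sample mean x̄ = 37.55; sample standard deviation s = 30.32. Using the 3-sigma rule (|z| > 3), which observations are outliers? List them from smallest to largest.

Cutoffs at x̄ ± 3s: 37.55 ± 3·30.32 = [-53.41, 128.51].
134.6: z = 3.20, |z| > 3 → outlier.
Every other value lies within [-53.41, 128.51].

134.6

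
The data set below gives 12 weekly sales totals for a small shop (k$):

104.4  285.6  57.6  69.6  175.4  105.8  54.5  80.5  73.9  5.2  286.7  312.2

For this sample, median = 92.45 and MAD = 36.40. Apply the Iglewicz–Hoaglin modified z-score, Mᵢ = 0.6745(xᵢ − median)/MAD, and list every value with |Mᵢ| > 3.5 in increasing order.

|Mᵢ| > 3.5 ⇔ |xᵢ − 92.45| > 3.5·36.40/0.6745 = 188.88.
So outliers lie outside [-96.43, 281.33].
285.6: M = 3.58 → outlier.
286.7: M = 3.60 → outlier.
312.2: M = 4.07 → outlier.

285.6, 286.7, 312.2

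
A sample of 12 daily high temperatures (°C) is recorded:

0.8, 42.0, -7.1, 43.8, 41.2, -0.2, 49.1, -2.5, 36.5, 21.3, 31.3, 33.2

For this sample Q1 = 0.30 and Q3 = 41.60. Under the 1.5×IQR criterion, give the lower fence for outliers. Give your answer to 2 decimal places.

-61.65

IQR = Q3 − Q1 = 41.60 − 0.30 = 41.30.
Lower fence = Q1 − 1.5·IQR = 0.30 − 61.95 = -61.65.
Upper fence = Q3 + 1.5·IQR = 41.60 + 61.95 = 103.55.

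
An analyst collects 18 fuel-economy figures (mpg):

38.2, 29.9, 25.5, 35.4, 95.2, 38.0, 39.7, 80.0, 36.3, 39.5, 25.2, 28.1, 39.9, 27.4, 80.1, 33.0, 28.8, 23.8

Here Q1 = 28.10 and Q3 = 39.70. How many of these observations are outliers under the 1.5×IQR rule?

3

IQR = 11.60; fences at 28.10 − 17.40 = 10.70 and 39.70 + 17.40 = 57.10.
Outside the cutoffs: 80.0, 80.1, 95.2.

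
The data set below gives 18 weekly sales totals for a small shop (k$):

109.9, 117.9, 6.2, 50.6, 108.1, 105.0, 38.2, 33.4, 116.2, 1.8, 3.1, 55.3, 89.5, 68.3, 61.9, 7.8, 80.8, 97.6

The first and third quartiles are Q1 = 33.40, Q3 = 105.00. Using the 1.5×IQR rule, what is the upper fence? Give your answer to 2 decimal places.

IQR = Q3 − Q1 = 105.00 − 33.40 = 71.60.
Lower fence = Q1 − 1.5·IQR = 33.40 − 107.40 = -74.00.
Upper fence = Q3 + 1.5·IQR = 105.00 + 107.40 = 212.40.

212.40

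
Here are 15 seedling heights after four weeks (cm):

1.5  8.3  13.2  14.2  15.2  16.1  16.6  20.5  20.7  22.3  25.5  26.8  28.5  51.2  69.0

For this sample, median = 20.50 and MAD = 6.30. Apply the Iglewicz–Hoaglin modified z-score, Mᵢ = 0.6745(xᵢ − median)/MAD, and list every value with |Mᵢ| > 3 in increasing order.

|Mᵢ| > 3 ⇔ |xᵢ − 20.50| > 3·6.30/0.6745 = 28.02.
So outliers lie outside [-7.52, 48.52].
51.2: M = 3.29 → outlier.
69.0: M = 5.19 → outlier.

51.2, 69.0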